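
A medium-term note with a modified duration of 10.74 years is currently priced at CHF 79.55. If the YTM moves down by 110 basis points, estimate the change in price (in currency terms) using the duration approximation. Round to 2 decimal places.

Duration approximation: ΔP/P ≈ -D_mod · Δy = -10.74 × (-0.011) = +0.118140.
ΔP ≈ 79.55 × (+0.118140) = +9.398037.

+CHF 9.40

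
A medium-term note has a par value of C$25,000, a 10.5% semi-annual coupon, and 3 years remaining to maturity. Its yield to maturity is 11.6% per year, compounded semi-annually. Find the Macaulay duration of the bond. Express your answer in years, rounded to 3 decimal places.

Periodic yield y = 0.058. Discount each cash flow and weight by its period:
  t   CF        PV=CF/(1+0.058)^t    t·PV
  1     1,312.50     1,240.5482     1,240.5482
  2     1,312.50     1,172.5408     2,345.0817
  3     1,312.50     1,108.2617     3,324.7850
  4     1,312.50     1,047.5063     4,190.0252
  5     1,312.50       990.0816     4,950.4078
  6    26,312.50    18,760.6597   112,563.9585
  Σ                 24,319.5983   128,614.8063
Price P = Σ PV = 24,319.5983.
Macaulay duration = Σ(t·PV) / P = 128,614.8063 / 24,319.5983 = 5.28853 half-year periods.
In years: 5.28853 / 2 = 2.64426 years.

2.644 years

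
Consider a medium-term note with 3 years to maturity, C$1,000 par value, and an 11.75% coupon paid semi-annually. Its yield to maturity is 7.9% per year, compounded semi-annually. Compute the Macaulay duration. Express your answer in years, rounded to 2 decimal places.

Periodic yield y = 0.0395. Discount each cash flow and weight by its period:
  t   CF        PV=CF/(1+0.0395)^t    t·PV
  1        58.75        56.5176        56.5176
  2        58.75        54.3699       108.7399
  3        58.75        52.3039       156.9118
  4        58.75        50.3164       201.2658
  5        58.75        48.4045       242.0223
  6     1,058.75       839.1633     5,034.9796
  Σ                  1,101.0756     5,800.4369
Price P = Σ PV = 1,101.0756.
Macaulay duration = Σ(t·PV) / P = 5,800.4369 / 1,101.0756 = 5.26797 half-year periods.
In years: 5.26797 / 2 = 2.63399 years.

2.63 years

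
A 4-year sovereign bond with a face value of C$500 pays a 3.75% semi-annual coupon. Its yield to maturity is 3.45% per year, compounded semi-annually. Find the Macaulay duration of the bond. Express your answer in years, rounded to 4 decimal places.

Periodic yield y = 0.01725. Discount each cash flow and weight by its period:
  t   CF        PV=CF/(1+0.01725)^t    t·PV
  1        9.375         9.2160         9.2160
  2        9.375         9.0597        18.1195
  3        9.375         8.9061        26.7183
  4        9.375         8.7551        35.0203
  5        9.375         8.6066        43.0331
  6        9.375         8.4607        50.7641
  7        9.375         8.3172        58.2204
  8      509.375       444.2383     3,553.9067
  Σ                    505.5598     3,794.9985
Price P = Σ PV = 505.5598.
Macaulay duration = Σ(t·PV) / P = 3,794.9985 / 505.5598 = 7.50653 half-year periods.
In years: 7.50653 / 2 = 3.75326 years.

3.7533 years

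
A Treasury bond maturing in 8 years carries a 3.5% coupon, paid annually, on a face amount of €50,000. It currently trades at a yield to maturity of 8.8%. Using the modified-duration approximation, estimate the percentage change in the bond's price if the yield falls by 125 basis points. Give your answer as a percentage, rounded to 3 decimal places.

+7.937%

Periodic yield y = 0.088. Modified duration first:
  t   CF        PV=CF/(1+0.088)^t    t·PV
  1     1,750.00     1,608.4559     1,608.4559
  2     1,750.00     1,478.3602     2,956.7204
  3     1,750.00     1,358.7869     4,076.3608
  4     1,750.00     1,248.8851     4,995.5402
  5     1,750.00     1,147.8723     5,739.3614
  6     1,750.00     1,055.0297     6,330.1781
  7     1,750.00       969.6964     6,787.8748
  8    51,750.00    26,355.9813   210,847.8506
  Σ                 35,223.0677   243,342.3422
P = 35,223.0677; D_Mac = 6.90861 yrs; D_mod = 6.90861/(1+0.088) = 6.34982 yrs.
ΔP/P ≈ -D_mod · Δy = -6.34982 × (-0.0125) = +0.079373 = +7.9373%.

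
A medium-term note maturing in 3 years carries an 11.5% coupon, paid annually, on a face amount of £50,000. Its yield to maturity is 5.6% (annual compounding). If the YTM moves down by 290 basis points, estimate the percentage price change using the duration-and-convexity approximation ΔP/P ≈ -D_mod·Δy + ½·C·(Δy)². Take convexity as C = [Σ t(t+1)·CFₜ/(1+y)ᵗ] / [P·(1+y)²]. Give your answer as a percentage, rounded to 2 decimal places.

With y = 0.056:
  t   CF        PV=CF/(1+0.056)^t    t·PV        t(t+1)·PV
  1     5,750.00     5,445.0758     5,445.0758      10,890.1515
  2     5,750.00     5,156.3217    10,312.6435      30,937.9304
  3    55,750.00    47,342.7103   142,028.1309     568,112.5237
  Σ                 57,944.1078   157,785.8502     609,940.6057
P = 57,944.1078; D_Mac = 2.72307 yrs; D_mod = 2.57866 yrs; C = 9.43953.
Duration effect: -2.57866 × (-0.029) = +0.074781
Convexity effect: 0.5 × 9.43953 × (-0.029)² = +0.0039693
ΔP/P ≈ +0.074781 + 0.0039693 = +0.078751 = +7.8751%.

+7.88%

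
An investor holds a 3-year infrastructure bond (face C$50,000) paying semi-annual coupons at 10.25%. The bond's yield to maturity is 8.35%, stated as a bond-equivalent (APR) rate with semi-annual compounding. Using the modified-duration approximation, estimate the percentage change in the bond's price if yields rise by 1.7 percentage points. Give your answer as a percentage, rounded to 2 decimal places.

Periodic yield y = 0.04175. Modified duration first:
  t   CF        PV=CF/(1+0.04175)^t    t·PV
  1     2,562.50     2,459.8032     2,459.8032
  2     2,562.50     2,361.2222     4,722.4444
  3     2,562.50     2,266.5920     6,799.7759
  4     2,562.50     2,175.7542     8,703.0169
  5     2,562.50     2,088.5570    10,442.7849
  6    52,562.50    41,123.9629   246,743.7772
  Σ                 52,475.8915   279,871.6026
P = 52,475.8915; D_Mac = 5.33334 half-year periods = 2.66667 yrs; D_mod = 2.66667/(1+0.04175) = 2.55980 yrs.
ΔP/P ≈ -D_mod · Δy = -2.55980 × (+0.017) = -0.043517 = -4.3517%.

-4.35%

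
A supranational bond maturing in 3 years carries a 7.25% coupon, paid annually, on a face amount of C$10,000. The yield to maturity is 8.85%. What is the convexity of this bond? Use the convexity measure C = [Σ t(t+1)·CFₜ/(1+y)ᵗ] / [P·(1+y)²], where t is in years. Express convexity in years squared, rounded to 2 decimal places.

With y = 0.0885:
  t   CF        PV=CF/(1+0.0885)^t    t·PV        t(t+1)·PV
  1       725.00       666.0542       666.0542       1,332.1084
  2       725.00       611.9010     1,223.8019       3,671.4058
  3    10,725.00     8,315.9525    24,947.8575      99,791.4302
  Σ                  9,593.9077    26,837.7137     104,794.9444
P = 9,593.9077.
Convexity = Σ t(t+1)·PV / [P·(1+y)²] = 104,794.9444 / (9,593.9077 × 1.184832) = 9.21909.

9.22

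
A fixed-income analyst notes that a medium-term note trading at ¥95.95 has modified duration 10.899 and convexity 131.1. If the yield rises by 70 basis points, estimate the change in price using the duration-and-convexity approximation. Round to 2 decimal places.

Duration effect: -D_mod·Δy = -10.899 × (+0.007) = -0.076293
Convexity effect: ½·C·(Δy)² = 0.5 × 131.1 × (0.007)² = +0.00321195
ΔP/P ≈ -0.076293 + 0.00321195 = -0.07308105
ΔP ≈ 95.95 × (-0.07308105) = -7.0121267475.

-¥7.01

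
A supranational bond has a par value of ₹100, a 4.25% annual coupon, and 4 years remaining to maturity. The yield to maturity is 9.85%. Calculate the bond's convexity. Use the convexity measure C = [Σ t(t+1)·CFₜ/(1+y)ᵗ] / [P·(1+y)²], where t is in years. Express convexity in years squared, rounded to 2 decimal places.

15.12

With y = 0.0985:
  t   CF        PV=CF/(1+0.0985)^t    t·PV        t(t+1)·PV
  1         4.25         3.8689         3.8689           7.7378
  2         4.25         3.5220         7.0440          21.1320
  3         4.25         3.2062         9.6186          38.4742
  4       104.25        71.5939       286.3755       1,431.8773
  Σ                     82.1910       306.9069       1,499.2214
P = 82.1910.
Convexity = Σ t(t+1)·PV / [P·(1+y)²] = 1,499.2214 / (82.1910 × 1.206702) = 15.11616.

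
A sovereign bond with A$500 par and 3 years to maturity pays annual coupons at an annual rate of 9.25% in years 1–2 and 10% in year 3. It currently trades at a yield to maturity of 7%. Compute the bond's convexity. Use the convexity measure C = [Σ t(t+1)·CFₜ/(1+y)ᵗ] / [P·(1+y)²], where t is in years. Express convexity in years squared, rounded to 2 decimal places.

With y = 0.07:
  t   CF        PV=CF/(1+0.07)^t    t·PV        t(t+1)·PV
  1        46.25        43.2243        43.2243          86.4486
  2        46.25        40.3965        80.7931         242.3792
  3       550.00       448.9638     1,346.8915       5,387.5660
  Σ                    532.5847     1,470.9089       5,716.3938
P = 532.5847.
Convexity = Σ t(t+1)·PV / [P·(1+y)²] = 5,716.3938 / (532.5847 × 1.144900) = 9.37488.

9.37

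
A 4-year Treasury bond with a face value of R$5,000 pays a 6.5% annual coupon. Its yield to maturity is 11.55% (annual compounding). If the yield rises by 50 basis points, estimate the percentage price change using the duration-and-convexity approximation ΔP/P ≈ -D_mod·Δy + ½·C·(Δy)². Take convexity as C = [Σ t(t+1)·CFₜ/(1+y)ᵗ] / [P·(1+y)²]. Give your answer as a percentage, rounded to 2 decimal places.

With y = 0.1155:
  t   CF        PV=CF/(1+0.1155)^t    t·PV        t(t+1)·PV
  1       325.00       291.3492       291.3492         582.6983
  2       325.00       261.1826       522.3652       1,567.0955
  3       325.00       234.1395       702.4184       2,809.6737
  4     5,325.00     3,439.0724    13,756.2894      68,781.4472
  Σ                  4,225.7436    15,272.4222      73,740.9147
P = 4,225.7436; D_Mac = 3.61414 yrs; D_mod = 3.23993 yrs; C = 14.02382.
Duration effect: -3.23993 × (+0.005) = -0.016200
Convexity effect: 0.5 × 14.02382 × (0.005)² = +0.0001753
ΔP/P ≈ -0.016200 + 0.0001753 = -0.016024 = -1.6024%.

-1.60%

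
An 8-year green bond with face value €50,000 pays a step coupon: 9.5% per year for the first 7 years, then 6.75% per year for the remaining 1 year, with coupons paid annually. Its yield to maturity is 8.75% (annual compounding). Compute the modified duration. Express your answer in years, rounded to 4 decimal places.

Periodic yield y = 0.0875. First find Macaulay duration:
  t   CF        PV=CF/(1+0.0875)^t    t·PV
  1     4,750.00     4,367.8161     4,367.8161
  2     4,750.00     4,016.3826     8,032.7652
  3     4,750.00     3,693.2254    11,079.6762
  4     4,750.00     3,396.0693    13,584.2773
  5     4,750.00     3,122.8224    15,614.1118
  6     4,750.00     2,871.5608    17,229.3648
  7     4,750.00     2,640.5157    18,483.6097
  8    53,375.00    27,283.7313   218,269.8500
  Σ                 51,392.1235   306,661.4712
P = 51,392.1235; Macaulay duration = 306,661.4712 / 51,392.1235 = 5.96709 years.
Modified duration = D_Mac / (1 + y) = 5.96709 / 1.0875 = 5.48698 years.

5.4870 years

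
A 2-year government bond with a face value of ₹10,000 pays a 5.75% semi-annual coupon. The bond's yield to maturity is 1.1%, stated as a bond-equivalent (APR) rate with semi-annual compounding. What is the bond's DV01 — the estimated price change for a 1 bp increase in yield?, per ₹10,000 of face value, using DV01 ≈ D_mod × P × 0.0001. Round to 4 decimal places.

₹2.0865

Periodic yield y = 0.0055.
  t   CF        PV=CF/(1+0.0055)^t    t·PV
  1       287.50       285.9274       285.9274
  2       287.50       284.3634       568.7268
  3       287.50       282.8080       848.4239
  4    10,287.50    10,064.2531    40,257.0123
  Σ                 10,917.3518    41,960.0903
P = 10,917.3518; D_Mac = 3.84343 half-year periods = 1.92172 yrs; D_mod = 1.91120 yrs.
DV01 ≈ 1.91120 × 10,917.3518 × 0.0001 = 2.086529.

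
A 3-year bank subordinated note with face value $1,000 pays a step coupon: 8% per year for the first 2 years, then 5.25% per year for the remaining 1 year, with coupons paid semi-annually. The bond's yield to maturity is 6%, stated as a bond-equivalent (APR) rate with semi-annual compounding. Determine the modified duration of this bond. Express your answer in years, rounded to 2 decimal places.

Periodic yield y = 0.03. First find Macaulay duration:
  t   CF        PV=CF/(1+0.03)^t    t·PV
  1        40.00        38.8350        38.8350
  2        40.00        37.7038        75.4077
  3        40.00        36.6057       109.8170
  4        40.00        35.5395       142.1579
  5        26.25        22.6435       113.2174
  6     1,026.25       859.4682     5,156.8093
  Σ                  1,030.7956     5,636.2443
P = 1,030.7956; Macaulay duration = 5,636.2443 / 1,030.7956 = 5.46786 half-year periods = 2.73393 years.
Modified duration = D_Mac / (1 + y) = 2.73393 / 1.03 = 2.65430 years.

2.65 years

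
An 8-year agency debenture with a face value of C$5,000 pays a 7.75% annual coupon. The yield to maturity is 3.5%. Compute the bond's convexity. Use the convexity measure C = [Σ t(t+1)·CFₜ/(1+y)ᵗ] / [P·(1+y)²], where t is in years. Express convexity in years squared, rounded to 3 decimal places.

50.359

With y = 0.035:
  t   CF        PV=CF/(1+0.035)^t    t·PV        t(t+1)·PV
  1       387.50       374.3961       374.3961         748.7923
  2       387.50       361.7354       723.4708       2,170.4124
  3       387.50       349.5028     1,048.5084       4,194.0336
  4       387.50       337.6839     1,350.7355       6,753.6773
  5       387.50       326.2646     1,631.3230       9,787.9381
  6       387.50       315.2315     1,891.3890      13,239.7230
  7       387.50       304.5715     2,132.0005      17,056.0038
  8     5,387.50     4,091.3298    32,730.6381     294,575.7427
  Σ                  6,460.7156    41,882.4613     348,526.3230
P = 6,460.7156.
Convexity = Σ t(t+1)·PV / [P·(1+y)²] = 348,526.3230 / (6,460.7156 × 1.071225) = 50.35867.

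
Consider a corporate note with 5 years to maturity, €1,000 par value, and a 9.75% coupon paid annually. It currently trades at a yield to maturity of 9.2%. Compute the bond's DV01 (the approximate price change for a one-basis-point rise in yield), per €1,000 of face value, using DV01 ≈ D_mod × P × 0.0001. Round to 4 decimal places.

Periodic yield y = 0.092.
  t   CF        PV=CF/(1+0.092)^t    t·PV
  1        97.50        89.2857        89.2857
  2        97.50        81.7635       163.5269
  3        97.50        74.8750       224.6249
  4        97.50        68.5668       274.2673
  5     1,097.50       706.7915     3,533.9577
  Σ                  1,021.2825     4,285.6626
P = 1,021.2825; D_Mac = 4.19635 yrs; D_mod = 3.84281 yrs.
DV01 ≈ 3.84281 × 1,021.2825 × 0.0001 = 0.392460.

€0.3925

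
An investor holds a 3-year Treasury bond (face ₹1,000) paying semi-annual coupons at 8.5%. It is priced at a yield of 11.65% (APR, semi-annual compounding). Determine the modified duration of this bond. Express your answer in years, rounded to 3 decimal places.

2.548 years

Periodic yield y = 0.05825. First find Macaulay duration:
  t   CF        PV=CF/(1+0.05825)^t    t·PV
  1        42.50        40.1606        40.1606
  2        42.50        37.9501        75.9001
  3        42.50        35.8611       107.5834
  4        42.50        33.8872       135.5488
  5        42.50        32.0219       160.1097
  6     1,042.50       742.2435     4,453.4610
  Σ                    922.1245     4,972.7637
P = 922.1245; Macaulay duration = 4,972.7637 / 922.1245 = 5.39272 half-year periods = 2.69636 years.
Modified duration = D_Mac / (1 + y) = 2.69636 / 1.05825 = 2.54794 years.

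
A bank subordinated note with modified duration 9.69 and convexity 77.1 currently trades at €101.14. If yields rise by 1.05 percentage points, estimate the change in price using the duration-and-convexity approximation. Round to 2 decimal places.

-€9.86

Duration effect: -D_mod·Δy = -9.69 × (+0.0105) = -0.101745
Convexity effect: ½·C·(Δy)² = 0.5 × 77.1 × (0.0105)² = +0.0042501375
ΔP/P ≈ -0.101745 + 0.0042501375 = -0.0974948625
ΔP ≈ 101.14 × (-0.0974948625) = -9.86063039325.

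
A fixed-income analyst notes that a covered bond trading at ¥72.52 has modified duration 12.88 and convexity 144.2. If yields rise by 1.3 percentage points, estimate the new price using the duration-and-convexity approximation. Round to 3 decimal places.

¥61.261

Duration effect: -D_mod·Δy = -12.88 × (+0.013) = -0.167440
Convexity effect: ½·C·(Δy)² = 0.5 × 144.2 × (0.013)² = +0.0121849
ΔP/P ≈ -0.167440 + 0.0121849 = -0.1552551
New price ≈ 72.52 × (1 - 0.1552551) = 61.260900148.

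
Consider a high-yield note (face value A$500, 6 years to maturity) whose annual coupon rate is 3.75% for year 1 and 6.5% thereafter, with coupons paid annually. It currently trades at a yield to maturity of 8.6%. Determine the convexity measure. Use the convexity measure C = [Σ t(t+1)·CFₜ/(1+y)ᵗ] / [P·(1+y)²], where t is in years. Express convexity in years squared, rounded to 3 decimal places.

29.409

With y = 0.086:
  t   CF        PV=CF/(1+0.086)^t    t·PV        t(t+1)·PV
  1        18.75        17.2652        17.2652          34.5304
  2        32.50        27.5565        55.1130         165.3389
  3        32.50        25.3743        76.1229         304.4915
  4        32.50        23.3649        93.4596         467.2981
  5        32.50        21.5146       107.5732         645.4394
  6       532.50       324.5941     1,947.5648      13,632.9534
  Σ                    439.6696     2,297.0987      15,250.0517
P = 439.6696.
Convexity = Σ t(t+1)·PV / [P·(1+y)²] = 15,250.0517 / (439.6696 × 1.179396) = 29.40933.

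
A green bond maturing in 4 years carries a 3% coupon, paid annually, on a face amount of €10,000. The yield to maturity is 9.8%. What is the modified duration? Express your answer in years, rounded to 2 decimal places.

3.46 years

Periodic yield y = 0.098. First find Macaulay duration:
  t   CF        PV=CF/(1+0.098)^t    t·PV
  1       300.00       273.2240       273.2240
  2       300.00       248.8379       497.6759
  3       300.00       226.6283       679.8850
  4    10,300.00     7,086.4359    28,345.7437
  Σ                  7,835.1262    29,796.5286
P = 7,835.1262; Macaulay duration = 29,796.5286 / 7,835.1262 = 3.80294 years.
Modified duration = D_Mac / (1 + y) = 3.80294 / 1.098 = 3.46352 years.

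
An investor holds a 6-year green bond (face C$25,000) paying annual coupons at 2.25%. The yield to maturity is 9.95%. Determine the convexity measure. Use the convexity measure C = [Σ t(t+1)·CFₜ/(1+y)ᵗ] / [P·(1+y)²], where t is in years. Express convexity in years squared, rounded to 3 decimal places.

31.625

With y = 0.0995:
  t   CF        PV=CF/(1+0.0995)^t    t·PV        t(t+1)·PV
  1       562.50       511.5962       511.5962       1,023.1924
  2       562.50       465.2989       930.5979       2,791.7936
  3       562.50       423.1914     1,269.5742       5,078.2967
  4       562.50       384.8944     1,539.5776       7,697.8880
  5       562.50       350.0631     1,750.3156      10,501.8936
  6    25,562.50    14,468.7803    86,812.6820     607,688.7740
  Σ                 16,603.8244    92,814.3434     634,781.8382
P = 16,603.8244.
Convexity = Σ t(t+1)·PV / [P·(1+y)²] = 634,781.8382 / (16,603.8244 × 1.208900) = 31.62466.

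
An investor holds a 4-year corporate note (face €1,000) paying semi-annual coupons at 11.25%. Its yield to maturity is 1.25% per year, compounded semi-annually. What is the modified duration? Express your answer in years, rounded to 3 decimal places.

3.422 years

Periodic yield y = 0.00625. First find Macaulay duration:
  t   CF        PV=CF/(1+0.00625)^t    t·PV
  1        56.25        55.9006        55.9006
  2        56.25        55.5534       111.1068
  3        56.25        55.2084       165.6251
  4        56.25        54.8655       219.4618
  5        56.25        54.5247       272.6234
  6        56.25        54.1860       325.1161
  7        56.25        53.8495       376.9462
  8     1,056.25     1,004.8924     8,039.1394
  Σ                  1,388.9804     9,565.9193
P = 1,388.9804; Macaulay duration = 9,565.9193 / 1,388.9804 = 6.88701 half-year periods = 3.44350 years.
Modified duration = D_Mac / (1 + y) = 3.44350 / 1.00625 = 3.42212 years.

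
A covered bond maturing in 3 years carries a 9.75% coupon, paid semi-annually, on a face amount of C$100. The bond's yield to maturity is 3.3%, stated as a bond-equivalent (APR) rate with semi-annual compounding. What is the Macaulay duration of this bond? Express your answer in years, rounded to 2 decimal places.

2.70 years

Periodic yield y = 0.0165. Discount each cash flow and weight by its period:
  t   CF        PV=CF/(1+0.0165)^t    t·PV
  1        4.875         4.7959         4.7959
  2        4.875         4.7180         9.4360
  3        4.875         4.6414        13.9243
  4        4.875         4.5661        18.2644
  5        4.875         4.4920        22.4599
  6      104.875        95.0665       570.3992
  Σ                    118.2799       639.2797
Price P = Σ PV = 118.2799.
Macaulay duration = Σ(t·PV) / P = 639.2797 / 118.2799 = 5.40480 half-year periods.
In years: 5.40480 / 2 = 2.70240 years.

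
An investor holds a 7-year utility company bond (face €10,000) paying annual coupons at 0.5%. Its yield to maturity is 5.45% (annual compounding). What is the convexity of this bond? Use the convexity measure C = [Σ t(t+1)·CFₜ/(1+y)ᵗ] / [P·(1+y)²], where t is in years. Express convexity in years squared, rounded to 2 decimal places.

49.15

With y = 0.0545:
  t   CF        PV=CF/(1+0.0545)^t    t·PV        t(t+1)·PV
  1        50.00        47.4158        47.4158          94.8317
  2        50.00        44.9652        89.9305         269.7914
  3        50.00        42.6413       127.9238         511.6954
  4        50.00        40.4374       161.7498         808.7488
  5        50.00        38.3475       191.7375       1,150.4251
  6        50.00        36.3656       218.1935       1,527.3543
  7    10,050.00     6,931.7034    48,521.9240     388,175.3920
  Σ                  7,181.8763    49,358.8749     392,538.2386
P = 7,181.8763.
Convexity = Σ t(t+1)·PV / [P·(1+y)²] = 392,538.2386 / (7,181.8763 × 1.111970) = 49.15310.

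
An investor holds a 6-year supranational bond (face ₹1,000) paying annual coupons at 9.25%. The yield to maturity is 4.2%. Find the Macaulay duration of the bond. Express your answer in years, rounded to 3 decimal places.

Periodic yield y = 0.042. Discount each cash flow and weight by its year:
  t   CF        PV=CF/(1+0.042)^t    t·PV
  1        92.50        88.7716        88.7716
  2        92.50        85.1935       170.3869
  3        92.50        81.7596       245.2787
  4        92.50        78.4641       313.8563
  5        92.50        75.3014       376.5071
  6     1,092.50       853.5228     5,121.1369
  Σ                  1,263.0129     6,315.9375
Price P = Σ PV = 1,263.0129.
Macaulay duration = Σ(t·PV) / P = 6,315.9375 / 1,263.0129 = 5.00069 years.

5.001 years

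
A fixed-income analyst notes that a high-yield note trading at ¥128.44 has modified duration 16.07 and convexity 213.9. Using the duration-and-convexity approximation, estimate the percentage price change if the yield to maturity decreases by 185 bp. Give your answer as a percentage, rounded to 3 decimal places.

Duration effect: -D_mod·Δy = -16.07 × (-0.0185) = +0.297295
Convexity effect: ½·C·(Δy)² = 0.5 × 213.9 × (-0.0185)² = +0.0366036375
ΔP/P ≈ +0.297295 + 0.0366036375 = +0.3338986375
= +33.38986375%.

+33.390%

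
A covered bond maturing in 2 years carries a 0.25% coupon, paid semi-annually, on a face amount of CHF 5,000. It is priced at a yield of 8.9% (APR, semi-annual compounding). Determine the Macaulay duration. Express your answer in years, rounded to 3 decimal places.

Periodic yield y = 0.0445. Discount each cash flow and weight by its period:
  t   CF        PV=CF/(1+0.0445)^t    t·PV
  1         6.25         5.9837         5.9837
  2         6.25         5.7288        11.4576
  3         6.25         5.4847        16.4542
  4     5,006.25     4,206.0919    16,824.3675
  Σ                  4,223.2891    16,858.2630
Price P = Σ PV = 4,223.2891.
Macaulay duration = Σ(t·PV) / P = 16,858.2630 / 4,223.2891 = 3.99174 half-year periods.
In years: 3.99174 / 2 = 1.99587 years.

1.996 years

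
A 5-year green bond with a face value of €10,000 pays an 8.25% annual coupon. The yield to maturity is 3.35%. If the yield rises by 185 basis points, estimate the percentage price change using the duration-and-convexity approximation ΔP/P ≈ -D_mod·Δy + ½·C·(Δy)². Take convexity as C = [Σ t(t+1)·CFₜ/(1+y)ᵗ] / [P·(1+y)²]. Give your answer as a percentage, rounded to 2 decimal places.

With y = 0.0335:
  t   CF        PV=CF/(1+0.0335)^t    t·PV        t(t+1)·PV
  1       825.00       798.2583       798.2583       1,596.5167
  2       825.00       772.3835     1,544.7670       4,634.3010
  3       825.00       747.3474     2,242.0421       8,968.1683
  4       825.00       723.1227     2,892.4910      14,462.4550
  5    10,825.00     9,180.6937    45,903.4687     275,420.8124
  Σ                 12,221.8057    53,381.0272     305,082.2534
P = 12,221.8057; D_Mac = 4.36769 yrs; D_mod = 4.22611 yrs; C = 23.37010.
Duration effect: -4.22611 × (+0.0185) = -0.078183
Convexity effect: 0.5 × 23.37010 × (0.0185)² = +0.0039992
ΔP/P ≈ -0.078183 + 0.0039992 = -0.074184 = -7.4184%.

-7.42%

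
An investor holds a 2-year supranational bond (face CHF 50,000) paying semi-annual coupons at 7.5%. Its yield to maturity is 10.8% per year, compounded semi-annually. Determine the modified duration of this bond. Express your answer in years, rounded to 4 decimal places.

Periodic yield y = 0.054. First find Macaulay duration:
  t   CF        PV=CF/(1+0.054)^t    t·PV
  1     1,875.00     1,778.9374     1,778.9374
  2     1,875.00     1,687.7964     3,375.5928
  3     1,875.00     1,601.3248     4,803.9745
  4    51,875.00    42,033.5109   168,134.0435
  Σ                 47,101.5695   178,092.5481
P = 47,101.5695; Macaulay duration = 178,092.5481 / 47,101.5695 = 3.78103 half-year periods = 1.89052 years.
Modified duration = D_Mac / (1 + y) = 1.89052 / 1.054 = 1.79366 years.

1.7937 years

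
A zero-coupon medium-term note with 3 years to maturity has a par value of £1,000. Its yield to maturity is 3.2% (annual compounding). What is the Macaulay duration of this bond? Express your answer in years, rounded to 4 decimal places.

A zero-coupon bond has a single cash flow at maturity, so its Macaulay duration equals its maturity: 3 years.

3.0000 years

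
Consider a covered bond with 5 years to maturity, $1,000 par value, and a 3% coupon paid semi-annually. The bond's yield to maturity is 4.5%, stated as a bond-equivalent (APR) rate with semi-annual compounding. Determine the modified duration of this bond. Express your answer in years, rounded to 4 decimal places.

4.5637 years

Periodic yield y = 0.0225. First find Macaulay duration:
  t   CF        PV=CF/(1+0.0225)^t    t·PV
  1        15.00        14.6699        14.6699
  2        15.00        14.3471        28.6942
  3        15.00        14.0314        42.0942
  4        15.00        13.7227        54.8906
  5        15.00        13.4207        67.1034
  6        15.00        13.1254        78.7522
  7        15.00        12.8365        89.8558
  8        15.00        12.5541       100.4326
  9        15.00        12.2778       110.5004
  10    1,015.00       812.5178     8,125.1778
  Σ                    933.5034     8,712.1713
P = 933.5034; Macaulay duration = 8,712.1713 / 933.5034 = 9.33277 half-year periods = 4.66638 years.
Modified duration = D_Mac / (1 + y) = 4.66638 / 1.0225 = 4.56370 years.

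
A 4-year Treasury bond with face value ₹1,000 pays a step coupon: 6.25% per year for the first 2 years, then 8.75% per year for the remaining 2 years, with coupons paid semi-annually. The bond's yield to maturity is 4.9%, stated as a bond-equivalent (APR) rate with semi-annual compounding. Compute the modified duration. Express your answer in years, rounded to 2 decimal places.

3.51 years

Periodic yield y = 0.0245. First find Macaulay duration:
  t   CF        PV=CF/(1+0.0245)^t    t·PV
  1        31.25        30.5027        30.5027
  2        31.25        29.7732        59.5465
  3        31.25        29.0612        87.1837
  4        31.25        28.3663       113.4651
  5        43.75        38.7631       193.8154
  6        43.75        37.8361       227.0166
  7        43.75        36.9313       258.5189
  8     1,043.75       860.0046     6,880.0370
  Σ                  1,091.2385     7,850.0858
P = 1,091.2385; Macaulay duration = 7,850.0858 / 1,091.2385 = 7.19374 half-year periods = 3.59687 years.
Modified duration = D_Mac / (1 + y) = 3.59687 / 1.0245 = 3.51085 years.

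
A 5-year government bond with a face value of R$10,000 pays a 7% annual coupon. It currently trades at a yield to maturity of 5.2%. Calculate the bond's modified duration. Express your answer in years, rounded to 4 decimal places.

Periodic yield y = 0.052. First find Macaulay duration:
  t   CF        PV=CF/(1+0.052)^t    t·PV
  1       700.00       665.3992       665.3992
  2       700.00       632.5088     1,265.0176
  3       700.00       601.2441     1,803.7323
  4       700.00       571.5248     2,286.0992
  5    10,700.00     8,304.3392    41,521.6959
  Σ                 10,775.0161    47,541.9441
P = 10,775.0161; Macaulay duration = 47,541.9441 / 10,775.0161 = 4.41224 years.
Modified duration = D_Mac / (1 + y) = 4.41224 / 1.052 = 4.19414 years.

4.1941 years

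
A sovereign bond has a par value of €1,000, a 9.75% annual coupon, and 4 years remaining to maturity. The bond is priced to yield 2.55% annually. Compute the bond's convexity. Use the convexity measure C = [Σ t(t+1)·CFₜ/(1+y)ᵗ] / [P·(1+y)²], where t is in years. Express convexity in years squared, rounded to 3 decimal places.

With y = 0.0255:
  t   CF        PV=CF/(1+0.0255)^t    t·PV        t(t+1)·PV
  1        97.50        95.0756        95.0756         190.1511
  2        97.50        92.7114       185.4229         556.2686
  3        97.50        90.4061       271.2182       1,084.8729
  4     1,097.50       992.3431     3,969.3725      19,846.8627
  Σ                  1,270.5362     4,521.0892      21,678.1554
P = 1,270.5362.
Convexity = Σ t(t+1)·PV / [P·(1+y)²] = 21,678.1554 / (1,270.5362 × 1.051650) = 16.22422.

16.224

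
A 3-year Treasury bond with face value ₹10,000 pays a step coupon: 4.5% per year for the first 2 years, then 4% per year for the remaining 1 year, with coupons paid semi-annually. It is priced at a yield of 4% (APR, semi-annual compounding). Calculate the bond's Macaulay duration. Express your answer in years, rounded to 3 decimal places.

Periodic yield y = 0.02. Discount each cash flow and weight by its period:
  t   CF        PV=CF/(1+0.02)^t    t·PV
  1       225.00       220.5882       220.5882
  2       225.00       216.2630       432.5260
  3       225.00       212.0225       636.0676
  4       225.00       207.8652       831.4609
  5       200.00       181.1462       905.7308
  6    10,200.00     9,057.3081    54,343.8486
  Σ                 10,095.1932    57,370.2220
Price P = Σ PV = 10,095.1932.
Macaulay duration = Σ(t·PV) / P = 57,370.2220 / 10,095.1932 = 5.68292 half-year periods.
In years: 5.68292 / 2 = 2.84146 years.

2.841 years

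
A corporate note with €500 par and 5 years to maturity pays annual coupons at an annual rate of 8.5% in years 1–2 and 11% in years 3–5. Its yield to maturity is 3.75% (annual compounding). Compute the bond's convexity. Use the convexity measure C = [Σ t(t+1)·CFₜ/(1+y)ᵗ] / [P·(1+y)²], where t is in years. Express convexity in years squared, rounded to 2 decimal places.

22.85

With y = 0.0375:
  t   CF        PV=CF/(1+0.0375)^t    t·PV        t(t+1)·PV
  1        42.50        40.9639        40.9639          81.9277
  2        42.50        39.4832        78.9665         236.8994
  3        55.00        49.2491       147.7473         590.9893
  4        55.00        47.4690       189.8761         949.3804
  5       555.00       461.6921     2,308.4606      13,850.7634
  Σ                    638.8573     2,766.0143      15,709.9602
P = 638.8573.
Convexity = Σ t(t+1)·PV / [P·(1+y)²] = 15,709.9602 / (638.8573 × 1.076406) = 22.84520.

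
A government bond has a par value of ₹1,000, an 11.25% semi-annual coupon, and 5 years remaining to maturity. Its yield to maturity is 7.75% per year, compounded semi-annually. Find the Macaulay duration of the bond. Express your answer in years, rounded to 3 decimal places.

Periodic yield y = 0.03875. Discount each cash flow and weight by its period:
  t   CF        PV=CF/(1+0.03875)^t    t·PV
  1        56.25        54.1516        54.1516
  2        56.25        52.1315       104.2631
  3        56.25        50.1868       150.5604
  4        56.25        48.3146       193.2584
  5        56.25        46.5122       232.5612
  6        56.25        44.7771       268.6628
  7        56.25        43.1067       301.7472
  8        56.25        41.4987       331.9894
  9        56.25        39.9506       359.5553
  10    1,056.25       722.1981     7,221.9812
  Σ                  1,142.8281     9,218.7307
Price P = Σ PV = 1,142.8281.
Macaulay duration = Σ(t·PV) / P = 9,218.7307 / 1,142.8281 = 8.06659 half-year periods.
In years: 8.06659 / 2 = 4.03330 years.

4.033 years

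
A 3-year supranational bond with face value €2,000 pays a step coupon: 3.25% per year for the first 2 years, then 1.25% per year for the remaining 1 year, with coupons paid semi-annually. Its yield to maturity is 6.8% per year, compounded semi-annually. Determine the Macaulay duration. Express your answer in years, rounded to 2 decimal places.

2.88 years

Periodic yield y = 0.034. Discount each cash flow and weight by its period:
  t   CF        PV=CF/(1+0.034)^t    t·PV
  1        32.50        31.4313        31.4313
  2        32.50        30.3978        60.7956
  3        32.50        29.3983        88.1948
  4        32.50        28.4316       113.7264
  5        12.50        10.5757        52.8783
  6     2,012.50     1,646.6931     9,880.1584
  Σ                  1,776.9277    10,227.1848
Price P = Σ PV = 1,776.9277.
Macaulay duration = Σ(t·PV) / P = 10,227.1848 / 1,776.9277 = 5.75554 half-year periods.
In years: 5.75554 / 2 = 2.87777 years.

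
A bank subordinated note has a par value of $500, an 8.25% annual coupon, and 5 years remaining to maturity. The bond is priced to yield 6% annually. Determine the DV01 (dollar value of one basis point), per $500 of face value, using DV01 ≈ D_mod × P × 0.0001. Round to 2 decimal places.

$0.22

Periodic yield y = 0.06.
  t   CF        PV=CF/(1+0.06)^t    t·PV
  1        41.25        38.9151        38.9151
  2        41.25        36.7124        73.4247
  3        41.25        34.6343       103.9029
  4        41.25        32.6739       130.6955
  5       541.25       404.4535     2,022.2674
  Σ                    547.3891     2,369.2056
P = 547.3891; D_Mac = 4.32819 yrs; D_mod = 4.08320 yrs.
DV01 ≈ 4.08320 × 547.3891 × 0.0001 = 0.223510.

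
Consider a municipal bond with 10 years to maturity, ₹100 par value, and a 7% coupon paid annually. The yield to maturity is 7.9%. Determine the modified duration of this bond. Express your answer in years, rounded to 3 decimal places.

6.884 years

Periodic yield y = 0.079. First find Macaulay duration:
  t   CF        PV=CF/(1+0.079)^t    t·PV
  1         7.00         6.4875         6.4875
  2         7.00         6.0125        12.0250
  3         7.00         5.5723        16.7169
  4         7.00         5.1643        20.6572
  5         7.00         4.7862        23.9310
  6         7.00         4.4358        26.6146
  7         7.00         4.1110        28.7770
  8         7.00         3.8100        30.4801
  9         7.00         3.5311        31.7795
  10      107.00        50.0230       500.2295
  Σ                     93.9336       697.6984
P = 93.9336; Macaulay duration = 697.6984 / 93.9336 = 7.42757 years.
Modified duration = D_Mac / (1 + y) = 7.42757 / 1.079 = 6.88375 years.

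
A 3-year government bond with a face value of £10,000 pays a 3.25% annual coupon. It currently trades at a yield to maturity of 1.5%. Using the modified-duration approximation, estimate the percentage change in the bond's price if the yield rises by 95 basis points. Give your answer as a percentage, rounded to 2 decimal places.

Periodic yield y = 0.015. Modified duration first:
  t   CF        PV=CF/(1+0.015)^t    t·PV
  1       325.00       320.1970       320.1970
  2       325.00       315.4651       630.9301
  3    10,325.00     9,873.9730    29,621.9189
  Σ                 10,509.6351    30,573.0461
P = 10,509.6351; D_Mac = 2.90905 yrs; D_mod = 2.90905/(1+0.015) = 2.86606 yrs.
ΔP/P ≈ -D_mod · Δy = -2.86606 × (+0.0095) = -0.027228 = -2.7228%.

-2.72%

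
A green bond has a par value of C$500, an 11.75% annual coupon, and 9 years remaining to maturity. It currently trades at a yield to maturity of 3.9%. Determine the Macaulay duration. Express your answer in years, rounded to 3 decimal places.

Periodic yield y = 0.039. Discount each cash flow and weight by its year:
  t   CF        PV=CF/(1+0.039)^t    t·PV
  1        58.75        56.5448        56.5448
  2        58.75        54.4223       108.8446
  3        58.75        52.3795       157.1385
  4        58.75        50.4134       201.6535
  5        58.75        48.5210       242.6052
  6        58.75        46.6998       280.1985
  7        58.75        44.9468       314.6278
  8        58.75        43.2597       346.0776
  9       558.75       395.9840     3,563.8558
  Σ                    793.1712     5,271.5461
Price P = Σ PV = 793.1712.
Macaulay duration = Σ(t·PV) / P = 5,271.5461 / 793.1712 = 6.64616 years.

6.646 years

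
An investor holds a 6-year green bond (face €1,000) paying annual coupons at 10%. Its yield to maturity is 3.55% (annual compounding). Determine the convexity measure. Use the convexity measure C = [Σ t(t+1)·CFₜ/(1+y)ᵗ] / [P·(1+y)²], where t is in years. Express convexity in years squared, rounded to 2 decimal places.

30.25

With y = 0.0355:
  t   CF        PV=CF/(1+0.0355)^t    t·PV        t(t+1)·PV
  1       100.00        96.5717        96.5717         193.1434
  2       100.00        93.2609       186.5219         559.5656
  3       100.00        90.0637       270.1910       1,080.7642
  4       100.00        86.9760       347.9041       1,739.5206
  5       100.00        83.9942       419.9712       2,519.8271
  6     1,100.00       892.2613     5,353.5679      37,474.9754
  Σ                  1,343.1279     6,674.7278      43,567.7963
P = 1,343.1279.
Convexity = Σ t(t+1)·PV / [P·(1+y)²] = 43,567.7963 / (1,343.1279 × 1.072260) = 30.25158.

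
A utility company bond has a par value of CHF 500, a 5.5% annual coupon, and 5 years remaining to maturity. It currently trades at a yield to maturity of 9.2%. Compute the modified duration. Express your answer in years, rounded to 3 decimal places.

4.084 years

Periodic yield y = 0.092. First find Macaulay duration:
  t   CF        PV=CF/(1+0.092)^t    t·PV
  1        27.50        25.1832        25.1832
  2        27.50        23.0615        46.1230
  3        27.50        21.1186        63.3557
  4        27.50        19.3394        77.3574
  5       527.50       339.7107     1,698.5537
  Σ                    428.4133     1,910.5730
P = 428.4133; Macaulay duration = 1,910.5730 / 428.4133 = 4.45965 years.
Modified duration = D_Mac / (1 + y) = 4.45965 / 1.092 = 4.08393 years.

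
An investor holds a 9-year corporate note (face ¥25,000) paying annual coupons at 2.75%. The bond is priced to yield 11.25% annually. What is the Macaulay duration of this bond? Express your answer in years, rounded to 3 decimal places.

Periodic yield y = 0.1125. Discount each cash flow and weight by its year:
  t   CF        PV=CF/(1+0.1125)^t    t·PV
  1       687.50       617.9775       617.9775
  2       687.50       555.4854     1,110.9708
  3       687.50       499.3127     1,497.9382
  4       687.50       448.8204     1,795.2817
  5       687.50       403.4341     2,017.1705
  6       687.50       362.6374     2,175.8244
  7       687.50       325.9662     2,281.7634
  8       687.50       293.0033     2,344.0266
  9    25,687.50     9,840.6019    88,565.4170
  Σ                 13,347.2390   102,406.3701
Price P = Σ PV = 13,347.2390.
Macaulay duration = Σ(t·PV) / P = 102,406.3701 / 13,347.2390 = 7.67248 years.

7.672 years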